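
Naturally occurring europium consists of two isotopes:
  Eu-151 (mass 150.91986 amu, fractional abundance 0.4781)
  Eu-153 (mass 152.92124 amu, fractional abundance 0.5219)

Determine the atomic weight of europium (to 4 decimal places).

Weight each isotope mass by its fractional abundance: 0.4781 × 150.91986 + 0.5219 × 152.92124
= 72.154785 + 79.809595 = 151.964380 amu

151.9644 amu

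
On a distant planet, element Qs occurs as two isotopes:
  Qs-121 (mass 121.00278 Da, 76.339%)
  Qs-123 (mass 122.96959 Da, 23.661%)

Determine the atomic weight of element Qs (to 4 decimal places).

121.4681 Da

The abundance-weighted mean is 0.76339 × 121.00278 + 0.23661 × 122.96959
= 92.372312 + 29.095835 = 121.468147 Da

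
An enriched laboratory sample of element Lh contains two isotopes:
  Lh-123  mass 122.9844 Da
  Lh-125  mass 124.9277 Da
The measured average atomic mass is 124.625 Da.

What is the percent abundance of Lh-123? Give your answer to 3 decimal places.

Let x be the fractional abundance of Lh-123; then Lh-125 has abundance 1 − x.
122.9844·x + 124.9277·(1 − x) = 124.625
(122.9844 − 124.9277)·x = 124.625 − 124.9277
x = -0.3027 / -1.9433 = 0.15577 → 15.577% Lh-123, 84.423% Lh-125.

15.577%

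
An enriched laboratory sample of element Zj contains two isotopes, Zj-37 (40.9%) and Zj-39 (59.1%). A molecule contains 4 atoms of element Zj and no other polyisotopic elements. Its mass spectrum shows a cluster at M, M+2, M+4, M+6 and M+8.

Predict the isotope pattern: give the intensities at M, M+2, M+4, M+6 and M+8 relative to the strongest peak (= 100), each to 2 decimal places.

Each Zj atom is independently Zj-37 (p = 0.409) or Zj-39 (q = 0.591); the cluster is the binomial expansion (p + q)^4.
P(M) = 0.409^4 = 0.027983
P(M+2) = 4 × 0.409^3 × 0.591^1 = 0.161740
P(M+4) = 6 × 0.409^2 × 0.591^2 = 0.350568
P(M+6) = 4 × 0.409^1 × 0.591^3 = 0.337711
P(M+8) = 0.591^4 = 0.121997
The M+4 peak is largest (0.350568); scaling to 100 gives 7.98 : 46.14 : 100.00 : 96.33 : 34.80.

7.98 : 46.14 : 100.00 : 96.33 : 34.80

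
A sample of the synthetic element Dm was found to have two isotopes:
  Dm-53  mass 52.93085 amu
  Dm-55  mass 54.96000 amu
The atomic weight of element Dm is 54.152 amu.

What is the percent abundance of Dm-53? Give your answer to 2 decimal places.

39.82%

Let x be the fractional abundance of Dm-53; then Dm-55 has abundance 1 − x.
52.93085·x + 54.96000·(1 − x) = 54.152
(52.93085 − 54.96000)·x = 54.152 − 54.96000
x = -0.80800 / -2.02915 = 0.39820 → 39.82% Dm-53, 60.18% Dm-55.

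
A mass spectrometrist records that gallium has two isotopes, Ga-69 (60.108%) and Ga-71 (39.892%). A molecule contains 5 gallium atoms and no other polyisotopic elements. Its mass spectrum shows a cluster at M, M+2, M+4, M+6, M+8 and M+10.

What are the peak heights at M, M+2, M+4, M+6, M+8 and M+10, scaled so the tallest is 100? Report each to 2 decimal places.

22.70 : 75.34 : 100.00 : 66.37 : 22.02 : 2.92

Each Ga atom is independently Ga-69 (p = 0.60108) or Ga-71 (q = 0.39892); the cluster is the binomial expansion (p + q)^5.
P(M) = 0.60108^5 = 0.078462
P(M+2) = 5 × 0.60108^4 × 0.39892^1 = 0.260366
P(M+4) = 10 × 0.60108^3 × 0.39892^2 = 0.345596
P(M+6) = 10 × 0.60108^2 × 0.39892^3 = 0.229362
P(M+8) = 5 × 0.60108^1 × 0.39892^4 = 0.076111
P(M+10) = 0.39892^5 = 0.010103
The M+4 peak is largest (0.345596); scaling to 100 gives 22.70 : 75.34 : 100.00 : 66.37 : 22.02 : 2.92.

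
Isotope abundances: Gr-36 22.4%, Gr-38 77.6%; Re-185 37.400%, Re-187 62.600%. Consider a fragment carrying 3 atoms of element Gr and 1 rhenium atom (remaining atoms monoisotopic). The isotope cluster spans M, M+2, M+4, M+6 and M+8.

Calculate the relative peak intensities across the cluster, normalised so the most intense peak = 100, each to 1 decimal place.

1.0 : 11.8 : 52.4 : 100.0 : 68.3

Element Gr pattern (n=3): 0.01123942 : 0.11680973 : 0.40466227 : 0.46728858
Rhenium pattern (n=1): 0.3740 : 0.6260
Convolve the two distributions (both contribute in 2-u steps):
  M: 0.01123942×0.3740 = 0.004204
  M+2: 0.01123942×0.6260 + 0.11680973×0.3740 = 0.050723
  M+4: 0.11680973×0.6260 + 0.40466227×0.3740 = 0.224467
  M+6: 0.40466227×0.6260 + 0.46728858×0.3740 = 0.428085
  M+8: 0.46728858×0.6260 = 0.292523
Scale to base peak (0.428085) = 100: 1.0 : 11.8 : 52.4 : 100.0 : 68.3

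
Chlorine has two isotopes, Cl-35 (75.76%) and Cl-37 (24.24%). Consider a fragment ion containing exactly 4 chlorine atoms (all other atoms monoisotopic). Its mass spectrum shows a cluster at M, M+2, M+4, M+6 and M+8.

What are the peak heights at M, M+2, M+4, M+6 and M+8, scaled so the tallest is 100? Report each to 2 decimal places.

The 4 Cl atoms are independent, so intensities follow the terms of (0.7576 + 0.2424)^4.
P(M) = 0.7576^4 = 0.329428
P(M+2) = 4 × 0.7576^3 × 0.2424^1 = 0.421612
P(M+4) = 6 × 0.7576^2 × 0.2424^2 = 0.202347
P(M+6) = 4 × 0.7576^1 × 0.2424^3 = 0.043162
P(M+8) = 0.2424^4 = 0.003452
The M+2 peak is largest (0.421612); scaling to 100 gives 78.14 : 100.00 : 47.99 : 10.24 : 0.82.

78.14 : 100.00 : 47.99 : 10.24 : 0.82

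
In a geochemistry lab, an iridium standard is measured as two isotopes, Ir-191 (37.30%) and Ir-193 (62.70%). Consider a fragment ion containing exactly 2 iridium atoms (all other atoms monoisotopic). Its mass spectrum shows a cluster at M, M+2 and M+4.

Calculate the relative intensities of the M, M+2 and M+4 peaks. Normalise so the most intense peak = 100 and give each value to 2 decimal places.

29.74 : 100.00 : 84.05

Each Ir atom is independently Ir-191 (p = 0.3730) or Ir-193 (q = 0.6270); the cluster is the binomial expansion (p + q)^2.
P(M) = 0.3730^2 = 0.139129
P(M+2) = 2 × 0.3730^1 × 0.6270^1 = 0.467742
P(M+4) = 0.6270^2 = 0.393129
The M+2 peak is largest (0.467742); scaling to 100 gives 29.74 : 100.00 : 84.05.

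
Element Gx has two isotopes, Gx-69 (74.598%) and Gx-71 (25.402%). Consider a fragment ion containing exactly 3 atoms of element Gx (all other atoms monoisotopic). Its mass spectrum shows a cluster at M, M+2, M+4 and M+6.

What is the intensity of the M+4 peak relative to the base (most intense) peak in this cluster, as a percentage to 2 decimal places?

34.05%

Term probabilities: M 0.4151, M+2 0.4241, M+4 0.1444, M+6 0.0164. Base peak = M+2.
P(M+2) = C(3,1) × 0.74598^2 × 0.25402^1 = 3 × 0.55648616 × 0.25402 = 0.424076 (base)
P(M+4) = C(3,2) × 0.74598^1 × 0.25402^2 = 3 × 0.74598 × 0.06452616 = 0.144406
Relative intensity = 0.144406 / 0.424076 × 100 = 34.05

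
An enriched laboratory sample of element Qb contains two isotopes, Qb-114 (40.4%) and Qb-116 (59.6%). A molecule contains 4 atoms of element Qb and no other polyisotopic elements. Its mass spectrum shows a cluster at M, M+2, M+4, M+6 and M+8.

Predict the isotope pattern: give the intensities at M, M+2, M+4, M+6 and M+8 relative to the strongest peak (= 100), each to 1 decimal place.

7.7 : 45.2 : 100.0 : 98.3 : 36.3

Expanding (0.404 + 0.596)^4:
P(M) = 0.404^4 = 0.026639
P(M+2) = 4 × 0.404^3 × 0.596^1 = 0.157199
P(M+4) = 6 × 0.404^2 × 0.596^2 = 0.347862
P(M+6) = 4 × 0.404^1 × 0.596^3 = 0.342121
P(M+8) = 0.596^4 = 0.126178
The M+4 peak is largest (0.347862); scaling to 100 gives 7.7 : 45.2 : 100.0 : 98.3 : 36.3.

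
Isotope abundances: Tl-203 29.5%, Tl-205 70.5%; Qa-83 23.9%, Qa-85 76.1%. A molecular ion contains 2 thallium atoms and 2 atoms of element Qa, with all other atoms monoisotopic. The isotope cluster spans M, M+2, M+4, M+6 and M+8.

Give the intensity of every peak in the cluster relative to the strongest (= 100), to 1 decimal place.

1.2 : 13.1 : 54.6 : 100.0 : 68.3

Thallium pattern (n=2): 0.087025 : 0.41595 : 0.497025
Element Qa pattern (n=2): 0.057121 : 0.363758 : 0.579121
Convolve the two distributions (both contribute in 2-u steps):
  M: 0.087025×0.057121 = 0.004971
  M+2: 0.087025×0.363758 + 0.41595×0.057121 = 0.055416
  M+4: 0.087025×0.579121 + 0.41595×0.363758 + 0.497025×0.057121 = 0.230094
  M+6: 0.41595×0.579121 + 0.497025×0.363758 = 0.421682
  M+8: 0.497025×0.579121 = 0.287838
Scale to base peak (0.421682) = 100: 1.2 : 13.1 : 54.6 : 100.0 : 68.3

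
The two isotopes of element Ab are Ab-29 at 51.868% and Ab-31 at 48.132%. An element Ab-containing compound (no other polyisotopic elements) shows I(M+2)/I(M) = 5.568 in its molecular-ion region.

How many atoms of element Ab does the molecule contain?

For n independent Ab atoms, I(M+2)/I(M) = n · (abundance Ab-31) / (abundance Ab-29) = n · 0.48132/0.51868.
n = 5.568 × 0.51868/0.48132 = 6.00 ≈ 6

6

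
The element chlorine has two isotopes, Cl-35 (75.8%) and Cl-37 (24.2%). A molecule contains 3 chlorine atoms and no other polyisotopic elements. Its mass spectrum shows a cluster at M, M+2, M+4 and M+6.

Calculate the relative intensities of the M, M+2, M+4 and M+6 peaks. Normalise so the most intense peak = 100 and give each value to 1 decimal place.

100.0 : 95.8 : 30.6 : 3.3

The 3 Cl atoms are independent, so intensities follow the terms of (0.758 + 0.242)^3.
P(M) = 0.758^3 = 0.435520
P(M+2) = 3 × 0.758^2 × 0.242^1 = 0.417133
P(M+4) = 3 × 0.758^1 × 0.242^2 = 0.133175
P(M+6) = 0.242^3 = 0.014172
The M peak is largest (0.435520); scaling to 100 gives 100.0 : 95.8 : 30.6 : 3.3.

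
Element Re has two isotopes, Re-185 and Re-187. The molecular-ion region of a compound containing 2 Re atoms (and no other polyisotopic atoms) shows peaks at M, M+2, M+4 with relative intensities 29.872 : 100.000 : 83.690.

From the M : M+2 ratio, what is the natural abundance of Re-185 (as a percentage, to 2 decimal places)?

37.40%

Write p for the Re-185 fraction. I(M+2)/I(M) = [C(2,1)·p^1·(1−p)] / p^2 = 2·(1−p)/p = 100.000/29.872 = 3.3476
(1−p)/p = 3.3476/2 = 1.6738  ⇒  p = 1/(1 + 1.6738) = 0.3740
Re-185: 37.40%, Re-187: 62.60%.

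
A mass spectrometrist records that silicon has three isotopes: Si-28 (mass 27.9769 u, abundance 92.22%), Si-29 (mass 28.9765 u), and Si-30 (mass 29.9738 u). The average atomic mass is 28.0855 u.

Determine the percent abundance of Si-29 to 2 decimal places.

The remaining 7.78% is split between Si-29 (fraction x) and Si-30 (fraction 0.0778 − x).
Substituting: 28.9765x + 29.9738(0.0778 − x) = 2.28520282
(28.9765 − 29.9738)x = -0.04675882  ⇒  x = 0.04689, y = 0.03091
Si-29: 4.69%, Si-30: 3.09%.

4.69%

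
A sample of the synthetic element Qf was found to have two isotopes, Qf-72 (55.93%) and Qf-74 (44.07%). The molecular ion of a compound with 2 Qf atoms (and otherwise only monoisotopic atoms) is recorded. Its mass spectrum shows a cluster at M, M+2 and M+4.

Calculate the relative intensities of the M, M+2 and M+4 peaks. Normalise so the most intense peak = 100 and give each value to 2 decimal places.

Each Qf atom is independently Qf-72 (p = 0.5593) or Qf-74 (q = 0.4407); the cluster is the binomial expansion (p + q)^2.
P(M) = 0.5593^2 = 0.312816
P(M+2) = 2 × 0.5593^1 × 0.4407^1 = 0.492967
P(M+4) = 0.4407^2 = 0.194216
The M+2 peak is largest (0.492967); scaling to 100 gives 63.46 : 100.00 : 39.40.

63.46 : 100.00 : 39.40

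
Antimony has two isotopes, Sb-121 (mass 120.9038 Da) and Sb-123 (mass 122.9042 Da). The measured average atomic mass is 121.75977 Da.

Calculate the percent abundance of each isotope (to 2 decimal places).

Sb-121: 57.21%, Sb-123: 42.79%

With x = fraction of Sb-121 (so Sb-123 is 1 − x):
120.9038·x + 122.9042·(1 − x) = 121.75977
(120.9038 − 122.9042)·x = 121.75977 − 122.9042
x = -1.14443 / -2.0004 = 0.57210 → 57.21% Sb-121, 42.79% Sb-123.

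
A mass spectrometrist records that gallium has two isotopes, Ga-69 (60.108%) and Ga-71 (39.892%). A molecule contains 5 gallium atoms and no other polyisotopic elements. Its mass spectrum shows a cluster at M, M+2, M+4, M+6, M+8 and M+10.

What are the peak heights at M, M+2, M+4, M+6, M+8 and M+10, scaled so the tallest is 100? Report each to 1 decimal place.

22.7 : 75.3 : 100.0 : 66.4 : 22.0 : 2.9

Expanding (0.60108 + 0.39892)^5:
P(M) = 0.60108^5 = 0.078462
P(M+2) = 5 × 0.60108^4 × 0.39892^1 = 0.260366
P(M+4) = 10 × 0.60108^3 × 0.39892^2 = 0.345596
P(M+6) = 10 × 0.60108^2 × 0.39892^3 = 0.229362
P(M+8) = 5 × 0.60108^1 × 0.39892^4 = 0.076111
P(M+10) = 0.39892^5 = 0.010103
The M+4 peak is largest (0.345596); scaling to 100 gives 22.7 : 75.3 : 100.0 : 66.4 : 22.0 : 2.9.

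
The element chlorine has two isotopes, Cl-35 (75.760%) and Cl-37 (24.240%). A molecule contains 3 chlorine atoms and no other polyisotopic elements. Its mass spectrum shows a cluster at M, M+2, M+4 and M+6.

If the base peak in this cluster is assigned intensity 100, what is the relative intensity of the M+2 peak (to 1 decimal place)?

Term probabilities: M 0.4348, M+2 0.4174, M+4 0.1335, M+6 0.0142. Base peak = M.
P(M) = C(3,0) × 0.75760^3 × 0.24240^0 = 1 × 0.4348304 × 1.0000 = 0.434830 (base)
P(M+2) = C(3,1) × 0.75760^2 × 0.24240^1 = 3 × 0.57395776 × 0.2424 = 0.417382
Relative intensity = 0.417382 / 0.434830 × 100 = 96.0

96.0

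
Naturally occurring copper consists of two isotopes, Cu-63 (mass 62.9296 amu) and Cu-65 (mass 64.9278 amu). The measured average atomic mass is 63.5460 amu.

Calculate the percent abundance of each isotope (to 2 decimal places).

Writing the weighted mean with unknown fraction x of Cu-63:
62.9296·x + 64.9278·(1 − x) = 63.5460
(62.9296 − 64.9278)·x = 63.5460 − 64.9278
x = -1.3818 / -1.9982 = 0.69152 → 69.15% Cu-63, 30.85% Cu-65.

Cu-63: 69.15%, Cu-65: 30.85%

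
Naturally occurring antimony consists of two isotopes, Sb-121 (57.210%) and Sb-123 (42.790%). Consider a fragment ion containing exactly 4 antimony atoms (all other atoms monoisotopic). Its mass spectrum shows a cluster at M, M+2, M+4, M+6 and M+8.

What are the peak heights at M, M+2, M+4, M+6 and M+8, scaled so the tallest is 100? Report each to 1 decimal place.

Each Sb atom is independently Sb-121 (p = 0.57210) or Sb-123 (q = 0.42790); the cluster is the binomial expansion (p + q)^4.
P(M) = 0.57210^4 = 0.107124
P(M+2) = 4 × 0.57210^3 × 0.42790^1 = 0.320493
P(M+4) = 6 × 0.57210^2 × 0.42790^2 = 0.359567
P(M+6) = 4 × 0.57210^1 × 0.42790^3 = 0.179291
P(M+8) = 0.42790^4 = 0.033525
The M+4 peak is largest (0.359567); scaling to 100 gives 29.8 : 89.1 : 100.0 : 49.9 : 9.3.

29.8 : 89.1 : 100.0 : 49.9 : 9.3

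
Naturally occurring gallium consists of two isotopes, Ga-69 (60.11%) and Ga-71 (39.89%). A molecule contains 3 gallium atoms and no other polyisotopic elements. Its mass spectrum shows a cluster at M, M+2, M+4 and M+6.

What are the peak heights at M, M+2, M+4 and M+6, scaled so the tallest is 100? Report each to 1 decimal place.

The 3 Ga atoms are independent, so intensities follow the terms of (0.6011 + 0.3989)^3.
P(M) = 0.6011^3 = 0.217190
P(M+2) = 3 × 0.6011^2 × 0.3989^1 = 0.432393
P(M+4) = 3 × 0.6011^1 × 0.3989^2 = 0.286943
P(M+6) = 0.3989^3 = 0.063473
The M+2 peak is largest (0.432393); scaling to 100 gives 50.2 : 100.0 : 66.4 : 14.7.

50.2 : 100.0 : 66.4 : 14.7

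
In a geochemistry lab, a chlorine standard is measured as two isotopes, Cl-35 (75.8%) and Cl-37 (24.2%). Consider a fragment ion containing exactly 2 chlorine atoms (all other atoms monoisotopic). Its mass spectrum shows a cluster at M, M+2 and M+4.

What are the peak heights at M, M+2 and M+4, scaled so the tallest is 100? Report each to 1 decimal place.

Expanding (0.758 + 0.242)^2:
P(M) = 0.758^2 = 0.574564
P(M+2) = 2 × 0.758^1 × 0.242^1 = 0.366872
P(M+4) = 0.242^2 = 0.058564
The M peak is largest (0.574564); scaling to 100 gives 100.0 : 63.9 : 10.2.

100.0 : 63.9 : 10.2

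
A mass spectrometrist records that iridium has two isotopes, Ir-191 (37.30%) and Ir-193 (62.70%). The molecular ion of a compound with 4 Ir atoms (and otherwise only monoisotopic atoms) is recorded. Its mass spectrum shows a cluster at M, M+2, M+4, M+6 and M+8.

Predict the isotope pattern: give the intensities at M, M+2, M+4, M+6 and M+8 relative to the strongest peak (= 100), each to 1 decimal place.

5.3 : 35.4 : 89.2 : 100.0 : 42.0

The 4 Ir atoms are independent, so intensities follow the terms of (0.3730 + 0.6270)^4.
P(M) = 0.3730^4 = 0.019357
P(M+2) = 4 × 0.3730^3 × 0.6270^1 = 0.130153
P(M+4) = 6 × 0.3730^2 × 0.6270^2 = 0.328174
P(M+6) = 4 × 0.3730^1 × 0.6270^3 = 0.367766
P(M+8) = 0.6270^4 = 0.154550
The M+6 peak is largest (0.367766); scaling to 100 gives 5.3 : 35.4 : 89.2 : 100.0 : 42.0.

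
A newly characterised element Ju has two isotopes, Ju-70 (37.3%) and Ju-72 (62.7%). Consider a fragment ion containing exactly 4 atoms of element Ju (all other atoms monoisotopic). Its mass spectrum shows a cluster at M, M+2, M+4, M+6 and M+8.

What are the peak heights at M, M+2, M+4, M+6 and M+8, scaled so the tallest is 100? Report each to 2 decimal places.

Expanding (0.373 + 0.627)^4:
P(M) = 0.373^4 = 0.019357
P(M+2) = 4 × 0.373^3 × 0.627^1 = 0.130153
P(M+4) = 6 × 0.373^2 × 0.627^2 = 0.328174
P(M+6) = 4 × 0.373^1 × 0.627^3 = 0.367766
P(M+8) = 0.627^4 = 0.154550
The M+6 peak is largest (0.367766); scaling to 100 gives 5.26 : 35.39 : 89.23 : 100.00 : 42.02.

5.26 : 35.39 : 89.23 : 100.00 : 42.02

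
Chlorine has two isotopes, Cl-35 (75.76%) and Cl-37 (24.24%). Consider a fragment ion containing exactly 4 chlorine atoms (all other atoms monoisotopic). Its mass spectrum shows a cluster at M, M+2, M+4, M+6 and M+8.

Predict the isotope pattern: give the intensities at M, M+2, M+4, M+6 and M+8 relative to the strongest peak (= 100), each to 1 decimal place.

78.1 : 100.0 : 48.0 : 10.2 : 0.8

The 4 Cl atoms are independent, so intensities follow the terms of (0.7576 + 0.2424)^4.
P(M) = 0.7576^4 = 0.329428
P(M+2) = 4 × 0.7576^3 × 0.2424^1 = 0.421612
P(M+4) = 6 × 0.7576^2 × 0.2424^2 = 0.202347
P(M+6) = 4 × 0.7576^1 × 0.2424^3 = 0.043162
P(M+8) = 0.2424^4 = 0.003452
The M+2 peak is largest (0.421612); scaling to 100 gives 78.1 : 100.0 : 48.0 : 10.2 : 0.8.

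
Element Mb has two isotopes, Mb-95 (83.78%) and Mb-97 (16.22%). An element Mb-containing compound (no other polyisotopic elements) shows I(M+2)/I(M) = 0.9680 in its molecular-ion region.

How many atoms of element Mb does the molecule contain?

For n independent Mb atoms, I(M+2)/I(M) = n · (abundance Mb-97) / (abundance Mb-95) = n · 0.1622/0.8378.
n = 0.9680 × 0.8378/0.1622 = 5.00 ≈ 5

5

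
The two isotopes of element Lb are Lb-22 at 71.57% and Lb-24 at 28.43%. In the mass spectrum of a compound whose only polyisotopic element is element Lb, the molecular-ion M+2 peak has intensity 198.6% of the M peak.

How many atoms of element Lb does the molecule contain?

With n Lb atoms, P(M+2)/P(M) = C(n,1)·p^(n−1)q / p^n = n·q/p = n · 0.2843/0.7157.
n = 1.986 × 0.7157/0.2843 = 5.00 ≈ 5

5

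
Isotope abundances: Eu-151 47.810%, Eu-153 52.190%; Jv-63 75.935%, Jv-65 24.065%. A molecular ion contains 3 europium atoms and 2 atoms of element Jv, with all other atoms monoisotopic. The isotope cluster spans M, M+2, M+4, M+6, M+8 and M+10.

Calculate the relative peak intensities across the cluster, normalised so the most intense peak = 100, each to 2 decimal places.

17.39 : 67.97 : 100.00 : 67.74 : 20.58 : 2.27

Europium pattern (n=3): 0.10928391 : 0.3578871 : 0.39067407 : 0.14215492
Element Jv pattern (n=2): 0.57661242 : 0.36547516 : 0.05791242
Convolve the two distributions (both contribute in 2-u steps):
  M: 0.10928391×0.57661242 = 0.063014
  M+2: 0.10928391×0.36547516 + 0.3578871×0.57661242 = 0.246303
  M+4: 0.10928391×0.05791242 + 0.3578871×0.36547516 + 0.39067407×0.57661242 = 0.362395
  M+6: 0.3578871×0.05791242 + 0.39067407×0.36547516 + 0.14215492×0.57661242 = 0.245476
  M+8: 0.39067407×0.05791242 + 0.14215492×0.36547516 = 0.074579
  M+10: 0.14215492×0.05791242 = 0.008233
Scale to base peak (0.362395) = 100: 17.39 : 67.97 : 100.00 : 67.74 : 20.58 : 2.27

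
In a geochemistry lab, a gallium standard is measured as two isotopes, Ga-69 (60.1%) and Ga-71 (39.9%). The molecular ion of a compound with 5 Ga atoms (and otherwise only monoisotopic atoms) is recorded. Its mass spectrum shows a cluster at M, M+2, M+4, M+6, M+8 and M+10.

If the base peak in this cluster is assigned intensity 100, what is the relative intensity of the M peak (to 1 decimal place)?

(0.601 + 0.399)^5 gives M 0.0784, M+2 0.2603, M+4 0.3456, M+6 0.2294, M+8 0.0762, M+10 0.0101; the largest is M+4.
P(M+4) = C(5,2) × 0.601^3 × 0.399^2 = 10 × 0.2170818 × 0.159201 = 0.345596 (base)
P(M) = C(5,0) × 0.601^5 × 0.399^0 = 1 × 0.07841016 × 1.0000 = 0.078410
Relative intensity = 0.078410 / 0.345596 × 100 = 22.7

22.7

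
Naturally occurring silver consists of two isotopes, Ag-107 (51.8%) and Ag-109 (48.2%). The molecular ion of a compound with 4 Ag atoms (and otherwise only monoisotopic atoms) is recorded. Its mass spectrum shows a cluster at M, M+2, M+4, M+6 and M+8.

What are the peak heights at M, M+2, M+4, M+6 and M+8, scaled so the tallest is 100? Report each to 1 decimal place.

The 4 Ag atoms are independent, so intensities follow the terms of (0.518 + 0.482)^4.
P(M) = 0.518^4 = 0.071998
P(M+2) = 4 × 0.518^3 × 0.482^1 = 0.267976
P(M+4) = 6 × 0.518^2 × 0.482^2 = 0.374029
P(M+6) = 4 × 0.518^1 × 0.482^3 = 0.232023
P(M+8) = 0.482^4 = 0.053974
The M+4 peak is largest (0.374029); scaling to 100 gives 19.2 : 71.6 : 100.0 : 62.0 : 14.4.

19.2 : 71.6 : 100.0 : 62.0 : 14.4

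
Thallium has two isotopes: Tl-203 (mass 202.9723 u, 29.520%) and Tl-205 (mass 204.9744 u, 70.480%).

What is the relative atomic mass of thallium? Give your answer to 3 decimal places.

204.383 u

Ar = Σ fᵢ·mᵢ = 0.29520 × 202.9723 + 0.70480 × 204.9744
= 59.91742 + 144.46596 = 204.38338 u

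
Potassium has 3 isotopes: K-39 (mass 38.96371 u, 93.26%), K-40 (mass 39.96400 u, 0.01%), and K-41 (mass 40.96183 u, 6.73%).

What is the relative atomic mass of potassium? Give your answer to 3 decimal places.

39.098 u

Weight each isotope mass by its fractional abundance: 0.9326 × 38.96371 + 0.0001 × 39.96400 + 0.0673 × 40.96183
= 36.337556 + 0.003996 + 2.756731 = 39.098283 u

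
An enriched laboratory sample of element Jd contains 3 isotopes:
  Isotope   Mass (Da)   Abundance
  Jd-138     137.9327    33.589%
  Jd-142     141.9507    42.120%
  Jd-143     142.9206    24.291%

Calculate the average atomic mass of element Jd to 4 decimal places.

Ar = Σ fᵢ·mᵢ = 0.33589 × 137.9327 + 0.42120 × 141.9507 + 0.24291 × 142.9206
= 46.33021 + 59.78963 + 34.71684 = 140.83668 Da

140.8367 Da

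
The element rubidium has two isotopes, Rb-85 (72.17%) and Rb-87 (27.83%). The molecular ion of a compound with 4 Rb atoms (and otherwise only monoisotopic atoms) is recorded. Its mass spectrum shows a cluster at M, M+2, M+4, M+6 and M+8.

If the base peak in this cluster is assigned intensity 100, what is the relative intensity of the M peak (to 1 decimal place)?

Term probabilities: M 0.2713, M+2 0.4184, M+4 0.2420, M+6 0.0622, M+8 0.0060. Base peak = M+2.
P(M+2) = C(4,1) × 0.7217^3 × 0.2783^1 = 4 × 0.37589809 × 0.2783 = 0.418450 (base)
P(M) = C(4,0) × 0.7217^4 × 0.2783^0 = 1 × 0.27128565 × 1.0000 = 0.271286
Relative intensity = 0.271286 / 0.418450 × 100 = 64.8

64.8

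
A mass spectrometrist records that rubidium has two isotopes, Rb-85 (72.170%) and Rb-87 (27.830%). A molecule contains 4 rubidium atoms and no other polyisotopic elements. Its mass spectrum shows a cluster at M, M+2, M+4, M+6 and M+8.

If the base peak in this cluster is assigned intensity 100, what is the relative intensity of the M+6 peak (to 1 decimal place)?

(0.72170 + 0.27830)^4 gives M 0.2713, M+2 0.4184, M+4 0.2420, M+6 0.0622, M+8 0.0060; the largest is M+2.
P(M+2) = C(4,1) × 0.72170^3 × 0.27830^1 = 4 × 0.37589809 × 0.2783 = 0.418450 (base)
P(M+6) = C(4,3) × 0.72170^1 × 0.27830^3 = 4 × 0.7217 × 0.02155458 = 0.062224
Relative intensity = 0.062224 / 0.418450 × 100 = 14.9

14.9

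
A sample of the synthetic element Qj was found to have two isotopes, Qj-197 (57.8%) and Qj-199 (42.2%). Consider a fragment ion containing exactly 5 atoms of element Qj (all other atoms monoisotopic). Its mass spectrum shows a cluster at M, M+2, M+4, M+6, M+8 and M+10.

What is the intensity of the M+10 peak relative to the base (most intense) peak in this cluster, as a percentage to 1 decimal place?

(0.578 + 0.422)^5 gives M 0.0645, M+2 0.2355, M+4 0.3439, M+6 0.2511, M+8 0.0917, M+10 0.0134; the largest is M+4.
P(M+4) = C(5,2) × 0.578^3 × 0.422^2 = 10 × 0.19310055 × 0.178084 = 0.343881 (base)
P(M+10) = C(5,5) × 0.578^0 × 0.422^5 = 1 × 1.0000 × 0.01338327 = 0.013383
Relative intensity = 0.013383 / 0.343881 × 100 = 3.9

3.9%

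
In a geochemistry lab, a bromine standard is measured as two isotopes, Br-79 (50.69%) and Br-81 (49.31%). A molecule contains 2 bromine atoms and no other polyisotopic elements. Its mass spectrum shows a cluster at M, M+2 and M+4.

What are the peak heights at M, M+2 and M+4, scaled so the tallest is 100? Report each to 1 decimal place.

51.4 : 100.0 : 48.6

Expanding (0.5069 + 0.4931)^2:
P(M) = 0.5069^2 = 0.256948
P(M+2) = 2 × 0.5069^1 × 0.4931^1 = 0.499905
P(M+4) = 0.4931^2 = 0.243148
The M+2 peak is largest (0.499905); scaling to 100 gives 51.4 : 100.0 : 48.6.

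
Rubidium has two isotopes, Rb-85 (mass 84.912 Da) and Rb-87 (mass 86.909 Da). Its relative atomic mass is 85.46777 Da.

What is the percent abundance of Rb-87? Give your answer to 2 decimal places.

27.83%

With x = fraction of Rb-85 (so Rb-87 is 1 − x):
84.912·x + 86.909·(1 − x) = 85.46777
(84.912 − 86.909)·x = 85.46777 − 86.909
x = -1.44123 / -1.997 = 0.72170 → 72.17% Rb-85, 27.83% Rb-87.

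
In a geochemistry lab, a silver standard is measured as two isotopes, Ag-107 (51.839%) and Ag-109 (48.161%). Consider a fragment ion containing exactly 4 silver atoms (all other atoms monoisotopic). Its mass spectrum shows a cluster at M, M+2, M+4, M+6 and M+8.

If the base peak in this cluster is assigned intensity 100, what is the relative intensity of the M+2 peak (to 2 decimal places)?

71.76

Binomial terms of (0.51839 + 0.48161)^4: M 0.0722, M+2 0.2684, M+4 0.3740, M+6 0.2316, M+8 0.0538 → M+4 is the base peak.
P(M+4) = C(4,2) × 0.51839^2 × 0.48161^2 = 6 × 0.26872819 × 0.23194819 = 0.373986 (base)
P(M+2) = C(4,1) × 0.51839^3 × 0.48161^1 = 4 × 0.13930601 × 0.48161 = 0.268365
Relative intensity = 0.268365 / 0.373986 × 100 = 71.76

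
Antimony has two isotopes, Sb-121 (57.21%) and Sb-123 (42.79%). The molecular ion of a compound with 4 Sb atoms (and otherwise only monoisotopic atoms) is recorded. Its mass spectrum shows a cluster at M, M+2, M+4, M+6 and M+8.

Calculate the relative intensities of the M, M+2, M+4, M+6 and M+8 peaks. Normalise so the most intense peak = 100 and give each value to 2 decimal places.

29.79 : 89.13 : 100.00 : 49.86 : 9.32

Each Sb atom is independently Sb-121 (p = 0.5721) or Sb-123 (q = 0.4279); the cluster is the binomial expansion (p + q)^4.
P(M) = 0.5721^4 = 0.107124
P(M+2) = 4 × 0.5721^3 × 0.4279^1 = 0.320493
P(M+4) = 6 × 0.5721^2 × 0.4279^2 = 0.359567
P(M+6) = 4 × 0.5721^1 × 0.4279^3 = 0.179291
P(M+8) = 0.4279^4 = 0.033525
The M+4 peak is largest (0.359567); scaling to 100 gives 29.79 : 89.13 : 100.00 : 49.86 : 9.32.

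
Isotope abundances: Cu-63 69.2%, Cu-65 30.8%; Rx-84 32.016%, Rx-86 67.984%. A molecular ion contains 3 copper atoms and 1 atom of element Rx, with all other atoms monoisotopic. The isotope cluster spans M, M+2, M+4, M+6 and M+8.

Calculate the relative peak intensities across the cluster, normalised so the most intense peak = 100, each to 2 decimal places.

28.91 : 100.00 : 99.16 : 39.04 : 5.41

Copper pattern (n=3): 0.33137389 : 0.44247034 : 0.19693766 : 0.02921811
Element Rx pattern (n=1): 0.32016 : 0.67984
Convolve the two distributions (both contribute in 2-u steps):
  M: 0.33137389×0.32016 = 0.106093
  M+2: 0.33137389×0.67984 + 0.44247034×0.32016 = 0.366943
  M+4: 0.44247034×0.67984 + 0.19693766×0.32016 = 0.363861
  M+6: 0.19693766×0.67984 + 0.02921811×0.32016 = 0.143241
  M+8: 0.02921811×0.67984 = 0.019864
Scale to base peak (0.366943) = 100: 28.91 : 100.00 : 99.16 : 39.04 : 5.41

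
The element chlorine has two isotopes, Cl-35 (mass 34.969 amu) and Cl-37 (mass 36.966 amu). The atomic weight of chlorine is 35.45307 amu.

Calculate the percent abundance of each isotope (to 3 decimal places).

Cl-35: 75.760%, Cl-37: 24.240%

With x = fraction of Cl-35 (so Cl-37 is 1 − x):
34.969·x + 36.966·(1 − x) = 35.45307
(34.969 − 36.966)·x = 35.45307 − 36.966
x = -1.51293 / -1.997 = 0.75760 → 75.760% Cl-35, 24.240% Cl-37.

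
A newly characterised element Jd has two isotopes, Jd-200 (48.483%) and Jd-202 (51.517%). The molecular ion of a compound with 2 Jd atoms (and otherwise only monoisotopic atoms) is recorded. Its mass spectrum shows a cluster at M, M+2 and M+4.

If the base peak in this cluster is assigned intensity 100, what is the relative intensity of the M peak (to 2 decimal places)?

(0.48483 + 0.51517)^2 gives M 0.2351, M+2 0.4995, M+4 0.2654; the largest is M+2.
P(M+2) = C(2,1) × 0.48483^1 × 0.51517^1 = 2 × 0.48483 × 0.51517 = 0.499540 (base)
P(M) = C(2,0) × 0.48483^2 × 0.51517^0 = 1 × 0.23506013 × 1.0000 = 0.235060
Relative intensity = 0.235060 / 0.499540 × 100 = 47.06

47.06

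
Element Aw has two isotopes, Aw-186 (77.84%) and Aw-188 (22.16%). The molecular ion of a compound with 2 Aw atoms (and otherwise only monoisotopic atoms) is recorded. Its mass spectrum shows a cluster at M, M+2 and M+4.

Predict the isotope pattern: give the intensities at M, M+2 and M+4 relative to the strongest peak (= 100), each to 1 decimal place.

100.0 : 56.9 : 8.1

The 2 Aw atoms are independent, so intensities follow the terms of (0.7784 + 0.2216)^2.
P(M) = 0.7784^2 = 0.605907
P(M+2) = 2 × 0.7784^1 × 0.2216^1 = 0.344987
P(M+4) = 0.2216^2 = 0.049107
The M peak is largest (0.605907); scaling to 100 gives 100.0 : 56.9 : 8.1.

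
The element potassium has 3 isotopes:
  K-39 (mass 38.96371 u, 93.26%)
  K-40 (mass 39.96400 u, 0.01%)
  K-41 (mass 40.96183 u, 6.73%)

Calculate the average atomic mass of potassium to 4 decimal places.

Ar = Σ fᵢ·mᵢ = 0.9326 × 38.96371 + 0.0001 × 39.96400 + 0.0673 × 40.96183
= 36.337556 + 0.003996 + 2.756731 = 39.098283 u

39.0983 u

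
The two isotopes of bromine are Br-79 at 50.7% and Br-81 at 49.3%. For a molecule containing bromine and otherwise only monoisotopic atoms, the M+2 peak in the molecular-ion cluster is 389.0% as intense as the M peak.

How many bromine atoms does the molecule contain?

4

For n independent Br atoms, I(M+2)/I(M) = n · (abundance Br-81) / (abundance Br-79) = n · 0.493/0.507.
n = 3.890 × 0.507/0.493 = 4.00 ≈ 4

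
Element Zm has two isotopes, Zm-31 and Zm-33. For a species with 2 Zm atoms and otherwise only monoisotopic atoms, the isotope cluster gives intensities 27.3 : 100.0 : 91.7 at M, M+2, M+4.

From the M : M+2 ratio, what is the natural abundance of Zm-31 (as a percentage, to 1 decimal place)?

35.3%

Let p = fractional abundance of Zm-31. I(M+2)/I(M) = [C(2,1)·p^1·(1−p)] / p^2 = 2·(1−p)/p = 100.0/27.3 = 3.6630
(1−p)/p = 3.6630/2 = 1.8315  ⇒  p = 1/(1 + 1.8315) = 0.3532
Zm-31: 35.3%, Zm-33: 64.7%.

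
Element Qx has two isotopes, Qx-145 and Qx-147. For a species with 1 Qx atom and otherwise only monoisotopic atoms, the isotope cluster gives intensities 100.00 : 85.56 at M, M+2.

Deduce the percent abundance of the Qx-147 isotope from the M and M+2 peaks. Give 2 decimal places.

Write p for the Qx-145 fraction. I(M+2)/I(M) = [C(1,1)·p^0·(1−p)] / p^1 = 1·(1−p)/p = 85.56/100.00 = 0.8556
(1−p)/p = 0.8556/1 = 0.8556  ⇒  p = 1/(1 + 0.8556) = 0.5389
Qx-145: 53.89%, Qx-147: 46.11%.

46.11%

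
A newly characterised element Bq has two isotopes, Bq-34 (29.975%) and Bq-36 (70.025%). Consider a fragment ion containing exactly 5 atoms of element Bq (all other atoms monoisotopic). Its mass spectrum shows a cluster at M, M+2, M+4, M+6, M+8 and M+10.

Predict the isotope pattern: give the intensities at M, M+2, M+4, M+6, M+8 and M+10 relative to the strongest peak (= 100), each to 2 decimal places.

0.67 : 7.84 : 36.65 : 85.61 : 100.00 : 46.72

Expanding (0.29975 + 0.70025)^5:
P(M) = 0.29975^5 = 0.002420
P(M+2) = 5 × 0.29975^4 × 0.70025^1 = 0.028266
P(M+4) = 10 × 0.29975^3 × 0.70025^2 = 0.132064
P(M+6) = 10 × 0.29975^2 × 0.70025^3 = 0.308516
P(M+8) = 5 × 0.29975^1 × 0.70025^4 = 0.360364
P(M+10) = 0.70025^5 = 0.168370
The M+8 peak is largest (0.360364); scaling to 100 gives 0.67 : 7.84 : 36.65 : 85.61 : 100.00 : 46.72.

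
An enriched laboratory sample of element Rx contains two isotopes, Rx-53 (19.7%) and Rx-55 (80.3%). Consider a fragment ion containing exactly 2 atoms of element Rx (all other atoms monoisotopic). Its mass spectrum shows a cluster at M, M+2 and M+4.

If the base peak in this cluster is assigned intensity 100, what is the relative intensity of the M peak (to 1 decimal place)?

(0.197 + 0.803)^2 gives M 0.0388, M+2 0.3164, M+4 0.6448; the largest is M+4.
P(M+4) = C(2,2) × 0.197^0 × 0.803^2 = 1 × 1.0000 × 0.644809 = 0.644809 (base)
P(M) = C(2,0) × 0.197^2 × 0.803^0 = 1 × 0.038809 × 1.0000 = 0.038809
Relative intensity = 0.038809 / 0.644809 × 100 = 6.0

6.0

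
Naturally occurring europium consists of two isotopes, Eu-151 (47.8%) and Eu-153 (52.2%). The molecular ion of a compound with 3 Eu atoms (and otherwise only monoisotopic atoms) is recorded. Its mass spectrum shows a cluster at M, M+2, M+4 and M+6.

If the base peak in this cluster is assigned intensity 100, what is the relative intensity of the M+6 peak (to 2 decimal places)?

Binomial terms of (0.478 + 0.522)^3: M 0.1092, M+2 0.3578, M+4 0.3907, M+6 0.1422 → M+4 is the base peak.
P(M+4) = C(3,2) × 0.478^1 × 0.522^2 = 3 × 0.4780 × 0.272484 = 0.390742 (base)
P(M+6) = C(3,3) × 0.478^0 × 0.522^3 = 1 × 1.0000 × 0.14223665 = 0.142237
Relative intensity = 0.142237 / 0.390742 × 100 = 36.40

36.40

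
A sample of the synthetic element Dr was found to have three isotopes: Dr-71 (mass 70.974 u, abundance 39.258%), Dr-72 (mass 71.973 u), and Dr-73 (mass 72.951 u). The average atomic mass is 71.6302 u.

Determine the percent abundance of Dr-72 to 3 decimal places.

55.692%

Let x and y be the fractions of Dr-72 and Dr-73. Then x + y = 1 − 0.39258 = 0.60742 and 71.973x + 72.951y = 71.6302 − 0.39258×70.974 = 43.76722708.
Substituting: 71.973x + 72.951(0.60742 − x) = 43.76722708
(71.973 − 72.951)x = -0.54466934  ⇒  x = 0.55692, y = 0.05050
Dr-72: 55.692%, Dr-73: 5.050%.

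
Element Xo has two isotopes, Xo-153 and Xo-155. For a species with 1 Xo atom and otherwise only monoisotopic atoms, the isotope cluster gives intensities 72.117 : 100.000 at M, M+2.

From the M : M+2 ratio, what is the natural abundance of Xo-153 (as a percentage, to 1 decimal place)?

If p is the fraction of Xo that is Xo-153, then I(M+2)/I(M) = [C(1,1)·p^0·(1−p)] / p^1 = 1·(1−p)/p = 100.000/72.117 = 1.3866
(1−p)/p = 1.3866/1 = 1.3866  ⇒  p = 1/(1 + 1.3866) = 0.4190
Xo-153: 41.9%, Xo-155: 58.1%.

41.9%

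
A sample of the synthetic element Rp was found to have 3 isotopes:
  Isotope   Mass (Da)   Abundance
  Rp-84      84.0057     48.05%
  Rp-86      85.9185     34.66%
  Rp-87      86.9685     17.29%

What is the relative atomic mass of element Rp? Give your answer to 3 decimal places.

Weight each isotope mass by its fractional abundance: 0.4805 × 84.0057 + 0.3466 × 85.9185 + 0.1729 × 86.9685
= 40.36474 + 29.77935 + 15.03685 = 85.18094 Da

85.181 Da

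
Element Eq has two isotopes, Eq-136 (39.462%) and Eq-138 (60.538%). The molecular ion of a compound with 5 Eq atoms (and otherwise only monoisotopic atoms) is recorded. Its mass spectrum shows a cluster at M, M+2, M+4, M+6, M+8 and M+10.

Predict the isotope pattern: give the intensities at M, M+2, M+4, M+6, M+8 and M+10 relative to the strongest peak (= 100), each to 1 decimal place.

2.8 : 21.2 : 65.2 : 100.0 : 76.7 : 23.5

Each Eq atom is independently Eq-136 (p = 0.39462) or Eq-138 (q = 0.60538); the cluster is the binomial expansion (p + q)^5.
P(M) = 0.39462^5 = 0.009570
P(M+2) = 5 × 0.39462^4 × 0.60538^1 = 0.073403
P(M+4) = 10 × 0.39462^3 × 0.60538^2 = 0.225213
P(M+6) = 10 × 0.39462^2 × 0.60538^3 = 0.345495
P(M+8) = 5 × 0.39462^1 × 0.60538^4 = 0.265009
P(M+10) = 0.60538^5 = 0.081309
The M+6 peak is largest (0.345495); scaling to 100 gives 2.8 : 21.2 : 65.2 : 100.0 : 76.7 : 23.5.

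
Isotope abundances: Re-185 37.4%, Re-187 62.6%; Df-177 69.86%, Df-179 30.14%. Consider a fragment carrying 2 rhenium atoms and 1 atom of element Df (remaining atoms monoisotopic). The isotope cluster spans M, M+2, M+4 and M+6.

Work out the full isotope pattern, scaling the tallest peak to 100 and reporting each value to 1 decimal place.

Rhenium pattern (n=2): 0.139876 : 0.468248 : 0.391876
Element Df pattern (n=1): 0.6986 : 0.3014
Convolve the two distributions (both contribute in 2-u steps):
  M: 0.139876×0.6986 = 0.097717
  M+2: 0.139876×0.3014 + 0.468248×0.6986 = 0.369277
  M+4: 0.468248×0.3014 + 0.391876×0.6986 = 0.414895
  M+6: 0.391876×0.3014 = 0.118111
Scale to base peak (0.414895) = 100: 23.6 : 89.0 : 100.0 : 28.5

23.6 : 89.0 : 100.0 : 28.5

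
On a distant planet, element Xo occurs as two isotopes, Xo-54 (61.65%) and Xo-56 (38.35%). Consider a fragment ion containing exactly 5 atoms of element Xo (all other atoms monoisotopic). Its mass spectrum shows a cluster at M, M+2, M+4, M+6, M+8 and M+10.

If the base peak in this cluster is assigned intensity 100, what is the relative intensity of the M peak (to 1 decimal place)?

25.8

Term probabilities: M 0.0891, M+2 0.2770, M+4 0.3446, M+6 0.2144, M+8 0.0667, M+10 0.0083. Base peak = M+4.
P(M+4) = C(5,2) × 0.6165^3 × 0.3835^2 = 10 × 0.23431454 × 0.14707225 = 0.344612 (base)
P(M) = C(5,0) × 0.6165^5 × 0.3835^0 = 1 × 0.08905646 × 1.0000 = 0.089056
Relative intensity = 0.089056 / 0.344612 × 100 = 25.8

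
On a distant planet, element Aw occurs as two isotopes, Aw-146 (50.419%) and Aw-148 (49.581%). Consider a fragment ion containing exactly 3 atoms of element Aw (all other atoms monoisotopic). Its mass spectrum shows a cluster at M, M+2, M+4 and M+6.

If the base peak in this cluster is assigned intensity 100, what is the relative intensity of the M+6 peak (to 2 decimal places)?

Binomial terms of (0.50419 + 0.49581)^3: M 0.1282, M+2 0.3781, M+4 0.3718, M+6 0.1219 → M+2 is the base peak.
P(M+2) = C(3,1) × 0.50419^2 × 0.49581^1 = 3 × 0.25420756 × 0.49581 = 0.378116 (base)
P(M+6) = C(3,3) × 0.50419^0 × 0.49581^3 = 1 × 1.0000 × 0.12188376 = 0.121884
Relative intensity = 0.121884 / 0.378116 × 100 = 32.23

32.23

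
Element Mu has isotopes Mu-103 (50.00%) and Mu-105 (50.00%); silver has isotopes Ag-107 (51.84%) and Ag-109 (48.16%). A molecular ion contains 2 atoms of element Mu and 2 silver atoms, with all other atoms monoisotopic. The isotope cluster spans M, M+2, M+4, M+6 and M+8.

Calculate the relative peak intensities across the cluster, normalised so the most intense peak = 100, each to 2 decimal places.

Element Mu pattern (n=2): 0.2500 : 0.5000 : 0.2500
Silver pattern (n=2): 0.26873856 : 0.49932288 : 0.23193856
Convolve the two distributions (both contribute in 2-u steps):
  M: 0.2500×0.26873856 = 0.067185
  M+2: 0.2500×0.49932288 + 0.5000×0.26873856 = 0.259200
  M+4: 0.2500×0.23193856 + 0.5000×0.49932288 + 0.2500×0.26873856 = 0.374831
  M+6: 0.5000×0.23193856 + 0.2500×0.49932288 = 0.240800
  M+8: 0.2500×0.23193856 = 0.057985
Scale to base peak (0.374831) = 100: 17.92 : 69.15 : 100.00 : 64.24 : 15.47

17.92 : 69.15 : 100.00 : 64.24 : 15.47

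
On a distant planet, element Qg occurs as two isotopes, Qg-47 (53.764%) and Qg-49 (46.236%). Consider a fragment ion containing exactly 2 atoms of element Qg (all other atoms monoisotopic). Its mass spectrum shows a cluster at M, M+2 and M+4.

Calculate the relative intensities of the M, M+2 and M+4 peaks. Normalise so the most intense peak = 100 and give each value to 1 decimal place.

Expanding (0.53764 + 0.46236)^2:
P(M) = 0.53764^2 = 0.289057
P(M+2) = 2 × 0.53764^1 × 0.46236^1 = 0.497166
P(M+4) = 0.46236^2 = 0.213777
The M+2 peak is largest (0.497166); scaling to 100 gives 58.1 : 100.0 : 43.0.

58.1 : 100.0 : 43.0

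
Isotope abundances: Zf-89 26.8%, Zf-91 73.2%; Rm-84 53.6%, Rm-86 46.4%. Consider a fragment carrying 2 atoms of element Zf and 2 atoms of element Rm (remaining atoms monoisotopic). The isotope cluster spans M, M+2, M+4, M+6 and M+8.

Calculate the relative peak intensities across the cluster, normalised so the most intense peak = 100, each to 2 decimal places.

5.66 : 40.72 : 100.00 : 96.28 : 31.64

Element Zf pattern (n=2): 0.071824 : 0.392352 : 0.535824
Element Rm pattern (n=2): 0.287296 : 0.497408 : 0.215296
Convolve the two distributions (both contribute in 2-u steps):
  M: 0.071824×0.287296 = 0.020635
  M+2: 0.071824×0.497408 + 0.392352×0.287296 = 0.148447
  M+4: 0.071824×0.215296 + 0.392352×0.497408 + 0.535824×0.287296 = 0.364563
  M+6: 0.392352×0.215296 + 0.535824×0.497408 = 0.350995
  M+8: 0.535824×0.215296 = 0.115361
Scale to base peak (0.364563) = 100: 5.66 : 40.72 : 100.00 : 96.28 : 31.64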